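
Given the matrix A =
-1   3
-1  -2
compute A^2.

[[-2, -9], [3, 1]]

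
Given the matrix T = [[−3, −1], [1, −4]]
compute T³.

T² = [[8, 7], [−7, 15]]
T³ = [[−17, −36], [36, −53]]

[[−17, −36], [36, −53]]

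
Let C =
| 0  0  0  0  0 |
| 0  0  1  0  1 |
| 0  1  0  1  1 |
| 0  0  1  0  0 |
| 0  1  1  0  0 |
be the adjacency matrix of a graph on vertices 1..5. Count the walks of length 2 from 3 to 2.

1

The number of length-2 walks from vertex 3 to vertex 2 is entry (3,2) of C^2, where C is the adjacency matrix.
C^2 = [[0, 0, 0, 0, 0], [0, 2, 1, 1, 1], [0, 1, 3, 0, 1], [0, 1, 0, 1, 1], [0, 1, 1, 1, 2]]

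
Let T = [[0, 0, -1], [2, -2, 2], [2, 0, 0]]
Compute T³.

T² = [[-2, 0, 0], [0, 4, -6], [0, 0, -2]]
T³ = [[0, 0, 2], [-4, -8, 8], [-4, 0, 0]]

[[0, 0, 2], [-4, -8, 8], [-4, 0, 0]]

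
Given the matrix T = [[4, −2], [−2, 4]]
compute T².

[[20, −16], [−16, 20]]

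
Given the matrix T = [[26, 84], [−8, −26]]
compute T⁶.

tr T = 0 and det T = −4, so the characteristic polynomial is λ² − (0)λ + (−4) with roots −2 and 2.
Eigenvectors give P = [[3, −7], [−1, 2]] with P⁻¹ = [[−2, −7], [−1, −3]], and T = P·diag(−2, 2)·P⁻¹.
Then T⁶ = P·diag(64, 64)·P⁻¹ = [[192, −448], [−64, 128]] · [[−2, −7], [−1, −3]] = [[64, 0], [0, 64]].

[[64, 0], [0, 64]]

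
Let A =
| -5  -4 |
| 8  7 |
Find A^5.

[[-245, -244], [488, 487]]

tr A = 2 and det A = -3, so the characteristic polynomial is λ² − (2)λ + (-3) with roots 3 and -1.
Eigenvectors give P = [[-1, 1], [2, -1]] with P⁻¹ = [[1, 1], [2, 1]], and A = P·diag(3, -1)·P⁻¹.
Then A^5 = P·diag(243, -1)·P⁻¹ = [[-243, -1], [486, 1]] · [[1, 1], [2, 1]] = [[-245, -244], [488, 487]].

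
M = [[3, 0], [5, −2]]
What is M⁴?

[[81, 0], [65, 16]]

tr M = 1 and det M = −6, so the characteristic polynomial is λ² − (1)λ + (−6) with roots 3 and −2.
Eigenvectors give P = [[1, 0], [1, −1]] with P⁻¹ = [[1, 0], [1, −1]], and M = P·diag(3, −2)·P⁻¹.
Then M⁴ = P·diag(81, 16)·P⁻¹ = [[81, 0], [81, −16]] · [[1, 0], [1, −1]] = [[81, 0], [65, 16]].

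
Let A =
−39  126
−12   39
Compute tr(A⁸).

13122

tr A = 0 and det A = −9, so the characteristic polynomial is λ² − (0)λ + (−9) with roots −3 and 3.
Eigenvectors give P = [[7, 3], [2, 1]] with P⁻¹ = [[1, −3], [−2, 7]], and A = P·diag(−3, 3)·P⁻¹.
Then A⁸ = P·diag(6561, 6561)·P⁻¹ = [[45927, 19683], [13122, 6561]] · [[1, −3], [−2, 7]] = [[6561, 0], [0, 6561]].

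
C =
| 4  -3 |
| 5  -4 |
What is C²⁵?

C² = I (check: tr C = 0 and det C = -1), so C²⁵ = C since 25 is odd.

[[4, -3], [5, -4]]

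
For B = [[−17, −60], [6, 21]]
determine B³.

tr B = 4 and det B = 3, so the characteristic polynomial is λ² − (4)λ + (3) with roots 1 and 3.
Eigenvectors give P = [[10, −3], [−3, 1]] with P⁻¹ = [[1, 3], [3, 10]], and B = P·diag(1, 3)·P⁻¹.
Then B³ = P·diag(1, 27)·P⁻¹ = [[10, −81], [−3, 27]] · [[1, 3], [3, 10]] = [[−233, −780], [78, 261]].

[[−233, −780], [78, 261]]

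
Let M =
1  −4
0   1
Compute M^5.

[[1, −20], [0, 1]]

M = I + N where N = [[0, −4], [0, 0]] is strictly upper-triangular, so N^2 = 0.
(I + N)^5 = I + 5·N = [[1, −20], [0, 1]].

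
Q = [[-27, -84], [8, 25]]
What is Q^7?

tr Q = -2 and det Q = -3, so the characteristic polynomial is λ² − (-2)λ + (-3) with roots 1 and -3.
Eigenvectors give P = [[3, -7], [-1, 2]] with P⁻¹ = [[-2, -7], [-1, -3]], and Q = P·diag(1, -3)·P⁻¹.
Then Q^7 = P·diag(1, -2187)·P⁻¹ = [[3, 15309], [-1, -4374]] · [[-2, -7], [-1, -3]] = [[-15315, -45948], [4376, 13129]].

[[-15315, -45948], [4376, 13129]]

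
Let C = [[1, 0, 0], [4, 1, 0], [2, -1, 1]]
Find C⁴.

[[1, 0, 0], [16, 1, 0], [-16, -4, 1]]

C = I + N where N = [[0, 0, 0], [4, 0, 0], [2, -1, 0]] is strictly lower-triangular, so N³ = 0.
(I + N)⁴ = I + 4·N + 6·N² = [[1, 0, 0], [16, 1, 0], [-16, -4, 1]].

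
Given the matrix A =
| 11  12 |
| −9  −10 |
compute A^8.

[[1021, 1020], [−765, −764]]

tr A = 1 and det A = −2, so the characteristic polynomial is λ² − (1)λ + (−2) with roots 2 and −1.
Eigenvectors give P = [[4, −1], [−3, 1]] with P⁻¹ = [[1, 1], [3, 4]], and A = P·diag(2, −1)·P⁻¹.
Then A^8 = P·diag(256, 1)·P⁻¹ = [[1024, −1], [−768, 1]] · [[1, 1], [3, 4]] = [[1021, 1020], [−765, −764]].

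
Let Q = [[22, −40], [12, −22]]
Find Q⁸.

tr Q = 0 and det Q = −4, so the characteristic polynomial is λ² − (0)λ + (−4) with roots −2 and 2.
Eigenvectors give P = [[5, 2], [3, 1]] with P⁻¹ = [[−1, 2], [3, −5]], and Q = P·diag(−2, 2)·P⁻¹.
Then Q⁸ = P·diag(256, 256)·P⁻¹ = [[1280, 512], [768, 256]] · [[−1, 2], [3, −5]] = [[256, 0], [0, 256]].

[[256, 0], [0, 256]]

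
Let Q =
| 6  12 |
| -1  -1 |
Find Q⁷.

tr Q = 5 and det Q = 6, so the characteristic polynomial is λ² − (5)λ + (6) with roots 2 and 3.
Eigenvectors give P = [[-3, 4], [1, -1]] with P⁻¹ = [[1, 4], [1, 3]], and Q = P·diag(2, 3)·P⁻¹.
Then Q⁷ = P·diag(128, 2187)·P⁻¹ = [[-384, 8748], [128, -2187]] · [[1, 4], [1, 3]] = [[8364, 24708], [-2059, -6049]].

[[8364, 24708], [-2059, -6049]]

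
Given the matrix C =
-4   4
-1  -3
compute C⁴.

[[-52, -476], [119, -171]]

C² = [[12, -28], [7, 5]]
C³ = [[-20, 132], [-33, 13]]
C⁴ = [[-52, -476], [119, -171]]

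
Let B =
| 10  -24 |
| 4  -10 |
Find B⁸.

tr B = 0 and det B = -4, so the characteristic polynomial is λ² − (0)λ + (-4) with roots -2 and 2.
Eigenvectors give P = [[2, 3], [1, 1]] with P⁻¹ = [[-1, 3], [1, -2]], and B = P·diag(-2, 2)·P⁻¹.
Then B⁸ = P·diag(256, 256)·P⁻¹ = [[512, 768], [256, 256]] · [[-1, 3], [1, -2]] = [[256, 0], [0, 256]].

[[256, 0], [0, 256]]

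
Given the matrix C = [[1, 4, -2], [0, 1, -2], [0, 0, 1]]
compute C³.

C = I + N where N = [[0, 4, -2], [0, 0, -2], [0, 0, 0]] is strictly upper-triangular, so N³ = 0.
(I + N)³ = I + 3·N + 3·N² = [[1, 12, -30], [0, 1, -6], [0, 0, 1]].

[[1, 12, -30], [0, 1, -6], [0, 0, 1]]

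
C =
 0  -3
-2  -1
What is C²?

[[6, 3], [2, 7]]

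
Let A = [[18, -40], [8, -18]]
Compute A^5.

[[288, -640], [128, -288]]

tr A = 0 and det A = -4, so the characteristic polynomial is λ² − (0)λ + (-4) with roots 2 and -2.
Eigenvectors give P = [[5, 2], [2, 1]] with P⁻¹ = [[1, -2], [-2, 5]], and A = P·diag(2, -2)·P⁻¹.
Then A^5 = P·diag(32, -32)·P⁻¹ = [[160, -64], [64, -32]] · [[1, -2], [-2, 5]] = [[288, -640], [128, -288]].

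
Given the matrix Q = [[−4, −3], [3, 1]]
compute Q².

[[7, 9], [−9, −8]]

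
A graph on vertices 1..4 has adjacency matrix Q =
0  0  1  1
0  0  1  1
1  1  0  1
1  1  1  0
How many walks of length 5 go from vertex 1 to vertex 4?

29

The number of length-5 walks from vertex 1 to vertex 4 is entry (1,4) of Q^5, where Q is the adjacency matrix.
Q^2 = [[2, 2, 1, 1], [2, 2, 1, 1], [1, 1, 3, 2], [1, 1, 2, 3]]
Q^3 = [[2, 2, 5, 5], [2, 2, 5, 5], [5, 5, 4, 5], [5, 5, 5, 4]]
Q^4 = [[10, 10, 9, 9], [10, 10, 9, 9], [9, 9, 15, 14], [9, 9, 14, 15]]
Q^5 = [[18, 18, 29, 29], [18, 18, 29, 29], [29, 29, 32, 33], [29, 29, 33, 32]]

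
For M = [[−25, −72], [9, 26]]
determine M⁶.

[[−503, −1512], [189, 568]]

tr M = 1 and det M = −2, so the characteristic polynomial is λ² − (1)λ + (−2) with roots 2 and −1.
Eigenvectors give P = [[−8, −3], [3, 1]] with P⁻¹ = [[1, 3], [−3, −8]], and M = P·diag(2, −1)·P⁻¹.
Then M⁶ = P·diag(64, 1)·P⁻¹ = [[−512, −3], [192, 1]] · [[1, 3], [−3, −8]] = [[−503, −1512], [189, 568]].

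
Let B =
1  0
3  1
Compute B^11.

B = I + N where N = [[0, 0], [3, 0]] is strictly lower-triangular, so N^2 = 0.
(I + N)^11 = I + 11·N = [[1, 0], [33, 1]].

[[1, 0], [33, 1]]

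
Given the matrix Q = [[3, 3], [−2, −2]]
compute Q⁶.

Q² = Q (a projection; rank 1, trace 1), so Q⁶ = Q.

[[3, 3], [−2, −2]]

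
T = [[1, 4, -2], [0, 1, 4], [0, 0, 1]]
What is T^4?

T = I + N where N = [[0, 4, -2], [0, 0, 4], [0, 0, 0]] is strictly upper-triangular, so N^3 = 0.
(I + N)^4 = I + 4·N + 6·N^2 = [[1, 16, 88], [0, 1, 16], [0, 0, 1]].

[[1, 16, 88], [0, 1, 16], [0, 0, 1]]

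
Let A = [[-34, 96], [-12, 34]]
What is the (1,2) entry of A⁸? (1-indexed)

tr A = 0 and det A = -4, so the characteristic polynomial is λ² − (0)λ + (-4) with roots -2 and 2.
Eigenvectors give P = [[3, -8], [1, -3]] with P⁻¹ = [[3, -8], [1, -3]], and A = P·diag(-2, 2)·P⁻¹.
Then A⁸ = P·diag(256, 256)·P⁻¹ = [[768, -2048], [256, -768]] · [[3, -8], [1, -3]] = [[256, 0], [0, 256]].

0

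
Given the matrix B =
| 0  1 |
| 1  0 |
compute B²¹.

[[0, 1], [1, 0]]

B² = I (check: tr B = 0 and det B = −1), so B²¹ = B since 21 is odd.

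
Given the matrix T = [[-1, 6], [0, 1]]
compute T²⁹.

T² = I (check: tr T = 0 and det T = -1), so T²⁹ = T since 29 is odd.

[[-1, 6], [0, 1]]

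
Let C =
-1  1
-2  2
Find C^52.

[[-1, 1], [-2, 2]]

C² = C (a projection; rank 1, trace 1), so C^52 = C.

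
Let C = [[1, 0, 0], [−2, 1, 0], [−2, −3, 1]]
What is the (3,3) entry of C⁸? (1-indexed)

1

C = I + N where N = [[0, 0, 0], [−2, 0, 0], [−2, −3, 0]] is strictly lower-triangular, so N³ = 0.
(I + N)⁸ = I + 8·N + 28·N² = [[1, 0, 0], [−16, 1, 0], [152, −24, 1]].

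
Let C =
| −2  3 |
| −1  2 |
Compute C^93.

[[−2, 3], [−1, 2]]

C² = I (check: tr C = 0 and det C = −1), so C^93 = C since 93 is odd.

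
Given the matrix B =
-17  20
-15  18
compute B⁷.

[[-7073, 9260], [-6945, 9132]]

tr B = 1 and det B = -6, so the characteristic polynomial is λ² − (1)λ + (-6) with roots 3 and -2.
Eigenvectors give P = [[1, -4], [1, -3]] with P⁻¹ = [[-3, 4], [-1, 1]], and B = P·diag(3, -2)·P⁻¹.
Then B⁷ = P·diag(2187, -128)·P⁻¹ = [[2187, 512], [2187, 384]] · [[-3, 4], [-1, 1]] = [[-7073, 9260], [-6945, 9132]].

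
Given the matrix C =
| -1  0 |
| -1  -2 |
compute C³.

tr C = -3 and det C = 2, so the characteristic polynomial is λ² − (-3)λ + (2) with roots -2 and -1.
Eigenvectors give P = [[0, 1], [1, -1]] with P⁻¹ = [[1, 1], [1, 0]], and C = P·diag(-2, -1)·P⁻¹.
Then C³ = P·diag(-8, -1)·P⁻¹ = [[0, -1], [-8, 1]] · [[1, 1], [1, 0]] = [[-1, 0], [-7, -8]].

[[-1, 0], [-7, -8]]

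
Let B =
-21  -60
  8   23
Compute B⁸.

tr B = 2 and det B = -3, so the characteristic polynomial is λ² − (2)λ + (-3) with roots 3 and -1.
Eigenvectors give P = [[5, -3], [-2, 1]] with P⁻¹ = [[-1, -3], [-2, -5]], and B = P·diag(3, -1)·P⁻¹.
Then B⁸ = P·diag(6561, 1)·P⁻¹ = [[32805, -3], [-13122, 1]] · [[-1, -3], [-2, -5]] = [[-32799, -98400], [13120, 39361]].

[[-32799, -98400], [13120, 39361]]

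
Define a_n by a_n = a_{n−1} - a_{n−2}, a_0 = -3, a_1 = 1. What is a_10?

With companion matrix A = [[1, -1], [1, 0]], [a_n, a_{n−1}]ᵀ = A·[a_{n−1}, a_{n−2}]ᵀ, so [a_10, a_9]ᵀ = A⁹·[a_1, a_0]ᵀ.
A⁹ = [[-1, 0], [0, -1]], giving [a_10, a_9]ᵀ = [[-1], [3]].

-1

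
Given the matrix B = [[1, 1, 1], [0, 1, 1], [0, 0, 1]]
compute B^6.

B = I + N where N = [[0, 1, 1], [0, 0, 1], [0, 0, 0]] is strictly upper-triangular, so N^3 = 0.
(I + N)^6 = I + 6·N + 15·N^2 = [[1, 6, 21], [0, 1, 6], [0, 0, 1]].

[[1, 6, 21], [0, 1, 6], [0, 0, 1]]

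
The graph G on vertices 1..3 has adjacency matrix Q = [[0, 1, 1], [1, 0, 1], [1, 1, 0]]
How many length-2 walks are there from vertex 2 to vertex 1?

The number of length-2 walks from vertex 2 to vertex 1 is entry (2,1) of Q², where Q is the adjacency matrix.
Q² = [[2, 1, 1], [1, 2, 1], [1, 1, 2]]

1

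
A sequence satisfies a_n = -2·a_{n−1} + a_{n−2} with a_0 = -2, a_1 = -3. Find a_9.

With companion matrix T = [[-2, 1], [1, 0]], [a_n, a_{n−1}]ᵀ = T·[a_{n−1}, a_{n−2}]ᵀ, so [a_9, a_8]ᵀ = T⁸·[a_1, a_0]ᵀ.
T⁸ = [[985, -408], [-408, 169]], giving [a_9, a_8]ᵀ = [[-2139], [886]].

-2139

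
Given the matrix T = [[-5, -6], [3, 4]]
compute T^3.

tr T = -1 and det T = -2, so the characteristic polynomial is λ² − (-1)λ + (-2) with roots 1 and -2.
Eigenvectors give P = [[-1, 2], [1, -1]] with P⁻¹ = [[1, 2], [1, 1]], and T = P·diag(1, -2)·P⁻¹.
Then T^3 = P·diag(1, -8)·P⁻¹ = [[-1, -16], [1, 8]] · [[1, 2], [1, 1]] = [[-17, -18], [9, 10]].

[[-17, -18], [9, 10]]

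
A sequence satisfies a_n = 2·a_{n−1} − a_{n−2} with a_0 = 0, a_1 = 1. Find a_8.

8

With companion matrix M = [[2, −1], [1, 0]], [a_n, a_{n−1}]ᵀ = M·[a_{n−1}, a_{n−2}]ᵀ, so [a_8, a_7]ᵀ = M⁷·[a_1, a_0]ᵀ.
M⁷ = [[8, −7], [7, −6]], giving [a_8, a_7]ᵀ = [[8], [7]].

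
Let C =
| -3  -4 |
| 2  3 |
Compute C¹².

[[1, 0], [0, 1]]

C² = I (check: tr C = 0 and det C = -1), so C¹² = I since 12 is even.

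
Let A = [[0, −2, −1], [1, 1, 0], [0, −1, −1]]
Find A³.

A² = [[−2, −1, 1], [1, −1, −1], [−1, 0, 1]]
A³ = [[−1, 2, 1], [−1, −2, 0], [0, 1, 0]]

[[−1, 2, 1], [−1, −2, 0], [0, 1, 0]]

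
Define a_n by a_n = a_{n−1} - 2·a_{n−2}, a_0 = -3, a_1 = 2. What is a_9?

With companion matrix A = [[1, -2], [1, 0]], [a_n, a_{n−1}]ᵀ = A·[a_{n−1}, a_{n−2}]ᵀ, so [a_9, a_8]ᵀ = A^8·[a_1, a_0]ᵀ.
A^8 = [[-17, 6], [-3, -14]], giving [a_9, a_8]ᵀ = [[-52], [36]].

-52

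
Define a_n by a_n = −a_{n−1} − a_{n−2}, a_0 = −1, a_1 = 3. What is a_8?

With companion matrix A = [[−1, −1], [1, 0]], [a_n, a_{n−1}]ᵀ = A·[a_{n−1}, a_{n−2}]ᵀ, so [a_8, a_7]ᵀ = A⁷·[a_1, a_0]ᵀ.
A⁷ = [[−1, −1], [1, 0]], giving [a_8, a_7]ᵀ = [[−2], [3]].

−2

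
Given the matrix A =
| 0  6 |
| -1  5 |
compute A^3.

tr A = 5 and det A = 6, so the characteristic polynomial is λ² − (5)λ + (6) with roots 2 and 3.
Eigenvectors give P = [[-3, -2], [-1, -1]] with P⁻¹ = [[-1, 2], [1, -3]], and A = P·diag(2, 3)·P⁻¹.
Then A^3 = P·diag(8, 27)·P⁻¹ = [[-24, -54], [-8, -27]] · [[-1, 2], [1, -3]] = [[-30, 114], [-19, 65]].

[[-30, 114], [-19, 65]]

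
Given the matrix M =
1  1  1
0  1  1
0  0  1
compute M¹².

[[1, 12, 78], [0, 1, 12], [0, 0, 1]]

M = I + N where N = [[0, 1, 1], [0, 0, 1], [0, 0, 0]] is strictly upper-triangular, so N³ = 0.
(I + N)¹² = I + 12·N + 66·N² = [[1, 12, 78], [0, 1, 12], [0, 0, 1]].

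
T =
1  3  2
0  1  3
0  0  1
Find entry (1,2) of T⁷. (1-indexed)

T = I + N where N = [[0, 3, 2], [0, 0, 3], [0, 0, 0]] is strictly upper-triangular, so N³ = 0.
(I + N)⁷ = I + 7·N + 21·N² = [[1, 21, 203], [0, 1, 21], [0, 0, 1]].

21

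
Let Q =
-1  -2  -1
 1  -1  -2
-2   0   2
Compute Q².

[[1, 4, 3], [2, -1, -3], [-2, 4, 6]]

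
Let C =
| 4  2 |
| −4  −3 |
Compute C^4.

C^2 = [[8, 2], [−4, 1]]
C^3 = [[24, 10], [−20, −11]]
C^4 = [[56, 18], [−36, −7]]

[[56, 18], [−36, −7]]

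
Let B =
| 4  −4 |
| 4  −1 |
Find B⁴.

[[−144, 180], [−180, 81]]

B² = [[0, −12], [12, −15]]
B³ = [[−48, 12], [−12, −33]]
B⁴ = [[−144, 180], [−180, 81]]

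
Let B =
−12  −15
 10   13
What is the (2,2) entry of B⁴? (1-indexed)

tr B = 1 and det B = −6, so the characteristic polynomial is λ² − (1)λ + (−6) with roots −2 and 3.
Eigenvectors give P = [[3, −1], [−2, 1]] with P⁻¹ = [[1, 1], [2, 3]], and B = P·diag(−2, 3)·P⁻¹.
Then B⁴ = P·diag(16, 81)·P⁻¹ = [[48, −81], [−32, 81]] · [[1, 1], [2, 3]] = [[−114, −195], [130, 211]].

211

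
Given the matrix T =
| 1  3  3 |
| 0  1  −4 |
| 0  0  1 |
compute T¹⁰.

T = I + N where N = [[0, 3, 3], [0, 0, −4], [0, 0, 0]] is strictly upper-triangular, so N³ = 0.
(I + N)¹⁰ = I + 10·N + 45·N² = [[1, 30, −510], [0, 1, −40], [0, 0, 1]].

[[1, 30, −510], [0, 1, −40], [0, 0, 1]]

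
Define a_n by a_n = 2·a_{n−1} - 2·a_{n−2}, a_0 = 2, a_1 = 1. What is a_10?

-32

With companion matrix C = [[2, -2], [1, 0]], [a_n, a_{n−1}]ᵀ = C·[a_{n−1}, a_{n−2}]ᵀ, so [a_10, a_9]ᵀ = C⁹·[a_1, a_0]ᵀ.
C⁹ = [[32, -32], [16, 0]], giving [a_10, a_9]ᵀ = [[-32], [16]].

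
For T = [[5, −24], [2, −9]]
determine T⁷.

tr T = −4 and det T = 3, so the characteristic polynomial is λ² − (−4)λ + (3) with roots −1 and −3.
Eigenvectors give P = [[4, 3], [1, 1]] with P⁻¹ = [[1, −3], [−1, 4]], and T = P·diag(−1, −3)·P⁻¹.
Then T⁷ = P·diag(−1, −2187)·P⁻¹ = [[−4, −6561], [−1, −2187]] · [[1, −3], [−1, 4]] = [[6557, −26232], [2186, −8745]].

[[6557, −26232], [2186, −8745]]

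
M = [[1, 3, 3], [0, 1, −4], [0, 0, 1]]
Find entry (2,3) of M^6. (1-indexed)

M = I + N where N = [[0, 3, 3], [0, 0, −4], [0, 0, 0]] is strictly upper-triangular, so N^3 = 0.
(I + N)^6 = I + 6·N + 15·N^2 = [[1, 18, −162], [0, 1, −24], [0, 0, 1]].

−24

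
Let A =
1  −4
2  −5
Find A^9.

tr A = −4 and det A = 3, so the characteristic polynomial is λ² − (−4)λ + (3) with roots −1 and −3.
Eigenvectors give P = [[2, 1], [1, 1]] with P⁻¹ = [[1, −1], [−1, 2]], and A = P·diag(−1, −3)·P⁻¹.
Then A^9 = P·diag(−1, −19683)·P⁻¹ = [[−2, −19683], [−1, −19683]] · [[1, −1], [−1, 2]] = [[19681, −39364], [19682, −39365]].

[[19681, −39364], [19682, −39365]]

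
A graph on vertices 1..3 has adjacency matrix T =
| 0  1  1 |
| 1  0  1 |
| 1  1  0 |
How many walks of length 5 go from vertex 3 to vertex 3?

The number of length-5 walks from vertex 3 to vertex 3 is entry (3,3) of T⁵, where T is the adjacency matrix.
T² = [[2, 1, 1], [1, 2, 1], [1, 1, 2]]
T³ = [[2, 3, 3], [3, 2, 3], [3, 3, 2]]
T⁴ = [[6, 5, 5], [5, 6, 5], [5, 5, 6]]
T⁵ = [[10, 11, 11], [11, 10, 11], [11, 11, 10]]

10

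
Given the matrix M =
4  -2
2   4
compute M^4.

[[-112, -384], [384, -112]]

M^2 = [[12, -16], [16, 12]]
M^3 = [[16, -88], [88, 16]]
M^4 = [[-112, -384], [384, -112]]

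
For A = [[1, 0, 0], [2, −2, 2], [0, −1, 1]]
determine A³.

[[1, 0, 0], [2, −2, 2], [0, −1, 1]]

A² = [[1, 0, 0], [−2, 2, −2], [−2, 1, −1]]
A³ = [[1, 0, 0], [2, −2, 2], [0, −1, 1]]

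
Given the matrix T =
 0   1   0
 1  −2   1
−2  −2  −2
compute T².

[[1, −2, 1], [−4, 3, −4], [2, 6, 2]]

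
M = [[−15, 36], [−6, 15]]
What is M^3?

[[−135, 324], [−54, 135]]

tr M = 0 and det M = −9, so the characteristic polynomial is λ² − (0)λ + (−9) with roots 3 and −3.
Eigenvectors give P = [[2, 3], [1, 1]] with P⁻¹ = [[−1, 3], [1, −2]], and M = P·diag(3, −3)·P⁻¹.
Then M^3 = P·diag(27, −27)·P⁻¹ = [[54, −81], [27, −27]] · [[−1, 3], [1, −2]] = [[−135, 324], [−54, 135]].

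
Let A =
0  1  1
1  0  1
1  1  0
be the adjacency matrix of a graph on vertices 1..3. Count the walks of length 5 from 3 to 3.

The number of length-5 walks from vertex 3 to vertex 3 is entry (3,3) of A⁵, where A is the adjacency matrix.
A² = [[2, 1, 1], [1, 2, 1], [1, 1, 2]]
A³ = [[2, 3, 3], [3, 2, 3], [3, 3, 2]]
A⁴ = [[6, 5, 5], [5, 6, 5], [5, 5, 6]]
A⁵ = [[10, 11, 11], [11, 10, 11], [11, 11, 10]]

10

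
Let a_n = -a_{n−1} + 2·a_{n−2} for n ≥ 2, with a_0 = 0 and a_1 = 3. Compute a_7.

With companion matrix Q = [[-1, 2], [1, 0]], [a_n, a_{n−1}]ᵀ = Q·[a_{n−1}, a_{n−2}]ᵀ, so [a_7, a_6]ᵀ = Q^6·[a_1, a_0]ᵀ.
Q^6 = [[43, -42], [-21, 22]], giving [a_7, a_6]ᵀ = [[129], [-63]].

129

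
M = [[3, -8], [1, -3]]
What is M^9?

[[3, -8], [1, -3]]

M² = I (check: tr M = 0 and det M = -1), so M^9 = M since 9 is odd.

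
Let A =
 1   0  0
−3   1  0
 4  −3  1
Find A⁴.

[[1, 0, 0], [−12, 1, 0], [70, −12, 1]]

A = I + N where N = [[0, 0, 0], [−3, 0, 0], [4, −3, 0]] is strictly lower-triangular, so N³ = 0.
(I + N)⁴ = I + 4·N + 6·N² = [[1, 0, 0], [−12, 1, 0], [70, −12, 1]].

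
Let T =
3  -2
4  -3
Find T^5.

[[3, -2], [4, -3]]

T² = I (check: tr T = 0 and det T = -1), so T^5 = T since 5 is odd.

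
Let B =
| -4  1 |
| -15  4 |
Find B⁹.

[[-4, 1], [-15, 4]]

B² = I (check: tr B = 0 and det B = -1), so B⁹ = B since 9 is odd.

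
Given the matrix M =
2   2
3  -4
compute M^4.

[[124, -128], [-192, 508]]

M^2 = [[10, -4], [-6, 22]]
M^3 = [[8, 36], [54, -100]]
M^4 = [[124, -128], [-192, 508]]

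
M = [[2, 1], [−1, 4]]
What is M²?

[[3, 6], [−6, 15]]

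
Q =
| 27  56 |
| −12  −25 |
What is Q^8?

tr Q = 2 and det Q = −3, so the characteristic polynomial is λ² − (2)λ + (−3) with roots −1 and 3.
Eigenvectors give P = [[−2, 7], [1, −3]] with P⁻¹ = [[3, 7], [1, 2]], and Q = P·diag(−1, 3)·P⁻¹.
Then Q^8 = P·diag(1, 6561)·P⁻¹ = [[−2, 45927], [1, −19683]] · [[3, 7], [1, 2]] = [[45921, 91840], [−19680, −39359]].

[[45921, 91840], [−19680, −39359]]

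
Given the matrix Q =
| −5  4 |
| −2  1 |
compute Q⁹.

[[−39365, 39364], [−19682, 19681]]

tr Q = −4 and det Q = 3, so the characteristic polynomial is λ² − (−4)λ + (3) with roots −1 and −3.
Eigenvectors give P = [[−1, −2], [−1, −1]] with P⁻¹ = [[1, −2], [−1, 1]], and Q = P·diag(−1, −3)·P⁻¹.
Then Q⁹ = P·diag(−1, −19683)·P⁻¹ = [[1, 39366], [1, 19683]] · [[1, −2], [−1, 1]] = [[−39365, 39364], [−19682, 19681]].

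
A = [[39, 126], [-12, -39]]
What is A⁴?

[[81, 0], [0, 81]]

tr A = 0 and det A = -9, so the characteristic polynomial is λ² − (0)λ + (-9) with roots 3 and -3.
Eigenvectors give P = [[7, 3], [-2, -1]] with P⁻¹ = [[1, 3], [-2, -7]], and A = P·diag(3, -3)·P⁻¹.
Then A⁴ = P·diag(81, 81)·P⁻¹ = [[567, 243], [-162, -81]] · [[1, 3], [-2, -7]] = [[81, 0], [0, 81]].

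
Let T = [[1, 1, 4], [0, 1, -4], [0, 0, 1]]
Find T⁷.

[[1, 7, -56], [0, 1, -28], [0, 0, 1]]

T = I + N where N = [[0, 1, 4], [0, 0, -4], [0, 0, 0]] is strictly upper-triangular, so N³ = 0.
(I + N)⁷ = I + 7·N + 21·N² = [[1, 7, -56], [0, 1, -28], [0, 0, 1]].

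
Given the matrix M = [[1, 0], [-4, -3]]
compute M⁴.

[[1, 0], [80, 81]]

tr M = -2 and det M = -3, so the characteristic polynomial is λ² − (-2)λ + (-3) with roots -3 and 1.
Eigenvectors give P = [[0, -1], [1, 1]] with P⁻¹ = [[1, 1], [-1, 0]], and M = P·diag(-3, 1)·P⁻¹.
Then M⁴ = P·diag(81, 1)·P⁻¹ = [[0, -1], [81, 1]] · [[1, 1], [-1, 0]] = [[1, 0], [80, 81]].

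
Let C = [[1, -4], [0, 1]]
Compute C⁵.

[[1, -20], [0, 1]]

C = I + N where N = [[0, -4], [0, 0]] is strictly upper-triangular, so N² = 0.
(I + N)⁵ = I + 5·N = [[1, -20], [0, 1]].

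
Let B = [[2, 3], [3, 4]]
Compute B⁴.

B² = [[13, 18], [18, 25]]
B³ = [[80, 111], [111, 154]]
B⁴ = [[493, 684], [684, 949]]

[[493, 684], [684, 949]]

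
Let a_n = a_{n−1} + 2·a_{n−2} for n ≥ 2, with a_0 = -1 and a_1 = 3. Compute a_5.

With companion matrix C = [[1, 2], [1, 0]], [a_n, a_{n−1}]ᵀ = C·[a_{n−1}, a_{n−2}]ᵀ, so [a_5, a_4]ᵀ = C⁴·[a_1, a_0]ᵀ.
C⁴ = [[11, 10], [5, 6]], giving [a_5, a_4]ᵀ = [[23], [9]].

23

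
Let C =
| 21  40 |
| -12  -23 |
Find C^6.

[[-3639, -7280], [2184, 4369]]

tr C = -2 and det C = -3, so the characteristic polynomial is λ² − (-2)λ + (-3) with roots 1 and -3.
Eigenvectors give P = [[2, 5], [-1, -3]] with P⁻¹ = [[3, 5], [-1, -2]], and C = P·diag(1, -3)·P⁻¹.
Then C^6 = P·diag(1, 729)·P⁻¹ = [[2, 3645], [-1, -2187]] · [[3, 5], [-1, -2]] = [[-3639, -7280], [2184, 4369]].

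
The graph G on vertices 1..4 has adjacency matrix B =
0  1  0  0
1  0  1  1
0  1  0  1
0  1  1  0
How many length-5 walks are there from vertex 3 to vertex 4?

13

The number of length-5 walks from vertex 3 to vertex 4 is entry (3,4) of B⁵, where B is the adjacency matrix.
B² = [[1, 0, 1, 1], [0, 3, 1, 1], [1, 1, 2, 1], [1, 1, 1, 2]]
B³ = [[0, 3, 1, 1], [3, 2, 4, 4], [1, 4, 2, 3], [1, 4, 3, 2]]
B⁴ = [[3, 2, 4, 4], [2, 11, 6, 6], [4, 6, 7, 6], [4, 6, 6, 7]]
B⁵ = [[2, 11, 6, 6], [11, 14, 17, 17], [6, 17, 12, 13], [6, 17, 13, 12]]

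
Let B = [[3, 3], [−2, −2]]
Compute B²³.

[[3, 3], [−2, −2]]

B² = B (a projection; rank 1, trace 1), so B²³ = B.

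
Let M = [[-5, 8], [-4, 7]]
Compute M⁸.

[[-6559, 13120], [-6560, 13121]]

tr M = 2 and det M = -3, so the characteristic polynomial is λ² − (2)λ + (-3) with roots 3 and -1.
Eigenvectors give P = [[-1, -2], [-1, -1]] with P⁻¹ = [[1, -2], [-1, 1]], and M = P·diag(3, -1)·P⁻¹.
Then M⁸ = P·diag(6561, 1)·P⁻¹ = [[-6561, -2], [-6561, -1]] · [[1, -2], [-1, 1]] = [[-6559, 13120], [-6560, 13121]].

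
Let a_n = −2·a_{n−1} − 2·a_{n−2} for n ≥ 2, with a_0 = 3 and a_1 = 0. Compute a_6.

With companion matrix M = [[−2, −2], [1, 0]], [a_n, a_{n−1}]ᵀ = M·[a_{n−1}, a_{n−2}]ᵀ, so [a_6, a_5]ᵀ = M^5·[a_1, a_0]ᵀ.
M^5 = [[8, 8], [−4, 0]], giving [a_6, a_5]ᵀ = [[24], [0]].

24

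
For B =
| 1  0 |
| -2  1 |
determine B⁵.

[[1, 0], [-10, 1]]

B = I + N where N = [[0, 0], [-2, 0]] is strictly lower-triangular, so N² = 0.
(I + N)⁵ = I + 5·N = [[1, 0], [-10, 1]].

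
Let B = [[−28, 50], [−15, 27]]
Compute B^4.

tr B = −1 and det B = −6, so the characteristic polynomial is λ² − (−1)λ + (−6) with roots 2 and −3.
Eigenvectors give P = [[5, −2], [3, −1]] with P⁻¹ = [[−1, 2], [−3, 5]], and B = P·diag(2, −3)·P⁻¹.
Then B^4 = P·diag(16, 81)·P⁻¹ = [[80, −162], [48, −81]] · [[−1, 2], [−3, 5]] = [[406, −650], [195, −309]].

[[406, −650], [195, −309]]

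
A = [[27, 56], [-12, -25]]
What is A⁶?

[[5097, 10192], [-2184, -4367]]

tr A = 2 and det A = -3, so the characteristic polynomial is λ² − (2)λ + (-3) with roots 3 and -1.
Eigenvectors give P = [[7, -2], [-3, 1]] with P⁻¹ = [[1, 2], [3, 7]], and A = P·diag(3, -1)·P⁻¹.
Then A⁶ = P·diag(729, 1)·P⁻¹ = [[5103, -2], [-2187, 1]] · [[1, 2], [3, 7]] = [[5097, 10192], [-2184, -4367]].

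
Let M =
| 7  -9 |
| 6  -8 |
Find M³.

tr M = -1 and det M = -2, so the characteristic polynomial is λ² − (-1)λ + (-2) with roots 1 and -2.
Eigenvectors give P = [[3, 1], [2, 1]] with P⁻¹ = [[1, -1], [-2, 3]], and M = P·diag(1, -2)·P⁻¹.
Then M³ = P·diag(1, -8)·P⁻¹ = [[3, -8], [2, -8]] · [[1, -1], [-2, 3]] = [[19, -27], [18, -26]].

[[19, -27], [18, -26]]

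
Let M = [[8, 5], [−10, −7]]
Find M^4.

[[146, 65], [−130, −49]]

tr M = 1 and det M = −6, so the characteristic polynomial is λ² − (1)λ + (−6) with roots 3 and −2.
Eigenvectors give P = [[−1, −1], [1, 2]] with P⁻¹ = [[−2, −1], [1, 1]], and M = P·diag(3, −2)·P⁻¹.
Then M^4 = P·diag(81, 16)·P⁻¹ = [[−81, −16], [81, 32]] · [[−2, −1], [1, 1]] = [[146, 65], [−130, −49]].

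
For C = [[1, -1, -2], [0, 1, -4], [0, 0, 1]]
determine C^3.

[[1, -3, 6], [0, 1, -12], [0, 0, 1]]

C = I + N where N = [[0, -1, -2], [0, 0, -4], [0, 0, 0]] is strictly upper-triangular, so N^3 = 0.
(I + N)^3 = I + 3·N + 3·N^2 = [[1, -3, 6], [0, 1, -12], [0, 0, 1]].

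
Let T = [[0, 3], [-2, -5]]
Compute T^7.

[[3990, 6177], [-4118, -6305]]

tr T = -5 and det T = 6, so the characteristic polynomial is λ² − (-5)λ + (6) with roots -3 and -2.
Eigenvectors give P = [[-1, 3], [1, -2]] with P⁻¹ = [[2, 3], [1, 1]], and T = P·diag(-3, -2)·P⁻¹.
Then T^7 = P·diag(-2187, -128)·P⁻¹ = [[2187, -384], [-2187, 256]] · [[2, 3], [1, 1]] = [[3990, 6177], [-4118, -6305]].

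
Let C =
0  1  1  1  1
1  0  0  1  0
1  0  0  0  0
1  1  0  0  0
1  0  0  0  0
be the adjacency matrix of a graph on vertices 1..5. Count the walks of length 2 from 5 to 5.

The number of length-2 walks from vertex 5 to vertex 5 is entry (5,5) of C², where C is the adjacency matrix.
C² = [[4, 1, 0, 1, 0], [1, 2, 1, 1, 1], [0, 1, 1, 1, 1], [1, 1, 1, 2, 1], [0, 1, 1, 1, 1]]

1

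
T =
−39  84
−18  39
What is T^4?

tr T = 0 and det T = −9, so the characteristic polynomial is λ² − (0)λ + (−9) with roots −3 and 3.
Eigenvectors give P = [[7, 2], [3, 1]] with P⁻¹ = [[1, −2], [−3, 7]], and T = P·diag(−3, 3)·P⁻¹.
Then T^4 = P·diag(81, 81)·P⁻¹ = [[567, 162], [243, 81]] · [[1, −2], [−3, 7]] = [[81, 0], [0, 81]].

[[81, 0], [0, 81]]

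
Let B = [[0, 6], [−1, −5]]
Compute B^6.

[[−1266, −3990], [665, 2059]]

tr B = −5 and det B = 6, so the characteristic polynomial is λ² − (−5)λ + (6) with roots −3 and −2.
Eigenvectors give P = [[2, 3], [−1, −1]] with P⁻¹ = [[−1, −3], [1, 2]], and B = P·diag(−3, −2)·P⁻¹.
Then B^6 = P·diag(729, 64)·P⁻¹ = [[1458, 192], [−729, −64]] · [[−1, −3], [1, 2]] = [[−1266, −3990], [665, 2059]].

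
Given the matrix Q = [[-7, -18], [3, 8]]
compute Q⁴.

[[-29, -90], [15, 46]]

tr Q = 1 and det Q = -2, so the characteristic polynomial is λ² − (1)λ + (-2) with roots 2 and -1.
Eigenvectors give P = [[-2, 3], [1, -1]] with P⁻¹ = [[1, 3], [1, 2]], and Q = P·diag(2, -1)·P⁻¹.
Then Q⁴ = P·diag(16, 1)·P⁻¹ = [[-32, 3], [16, -1]] · [[1, 3], [1, 2]] = [[-29, -90], [15, 46]].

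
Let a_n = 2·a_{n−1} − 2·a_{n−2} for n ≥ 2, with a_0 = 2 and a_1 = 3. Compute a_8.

32

With companion matrix Q = [[2, −2], [1, 0]], [a_n, a_{n−1}]ᵀ = Q·[a_{n−1}, a_{n−2}]ᵀ, so [a_8, a_7]ᵀ = Q⁷·[a_1, a_0]ᵀ.
Q⁷ = [[0, 16], [−8, 16]], giving [a_8, a_7]ᵀ = [[32], [8]].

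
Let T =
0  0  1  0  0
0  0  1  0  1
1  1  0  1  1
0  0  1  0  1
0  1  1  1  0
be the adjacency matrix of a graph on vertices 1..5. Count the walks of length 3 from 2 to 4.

2

The number of length-3 walks from vertex 2 to vertex 4 is entry (2,4) of T³, where T is the adjacency matrix.
T² = [[1, 1, 0, 1, 1], [1, 2, 1, 2, 1], [0, 1, 4, 1, 2], [1, 2, 1, 2, 1], [1, 1, 2, 1, 3]]
T³ = [[0, 1, 4, 1, 2], [1, 2, 6, 2, 5], [4, 6, 4, 6, 6], [1, 2, 6, 2, 5], [2, 5, 6, 5, 4]]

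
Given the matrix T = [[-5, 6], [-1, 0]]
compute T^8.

tr T = -5 and det T = 6, so the characteristic polynomial is λ² − (-5)λ + (6) with roots -3 and -2.
Eigenvectors give P = [[3, 2], [1, 1]] with P⁻¹ = [[1, -2], [-1, 3]], and T = P·diag(-3, -2)·P⁻¹.
Then T^8 = P·diag(6561, 256)·P⁻¹ = [[19683, 512], [6561, 256]] · [[1, -2], [-1, 3]] = [[19171, -37830], [6305, -12354]].

[[19171, -37830], [6305, -12354]]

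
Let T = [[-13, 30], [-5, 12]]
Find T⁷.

[[-6817, 13890], [-2315, 4758]]

tr T = -1 and det T = -6, so the characteristic polynomial is λ² − (-1)λ + (-6) with roots -3 and 2.
Eigenvectors give P = [[-3, -2], [-1, -1]] with P⁻¹ = [[-1, 2], [1, -3]], and T = P·diag(-3, 2)·P⁻¹.
Then T⁷ = P·diag(-2187, 128)·P⁻¹ = [[6561, -256], [2187, -128]] · [[-1, 2], [1, -3]] = [[-6817, 13890], [-2315, 4758]].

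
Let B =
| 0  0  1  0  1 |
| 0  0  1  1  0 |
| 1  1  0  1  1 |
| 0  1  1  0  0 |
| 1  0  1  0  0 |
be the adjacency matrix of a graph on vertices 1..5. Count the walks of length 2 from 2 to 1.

1

The number of length-2 walks from vertex 2 to vertex 1 is entry (2,1) of B², where B is the adjacency matrix.
B² = [[2, 1, 1, 1, 1], [1, 2, 1, 1, 1], [1, 1, 4, 1, 1], [1, 1, 1, 2, 1], [1, 1, 1, 1, 2]]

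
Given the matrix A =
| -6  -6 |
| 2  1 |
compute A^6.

[[2724, 3990], [-1330, -1931]]

tr A = -5 and det A = 6, so the characteristic polynomial is λ² − (-5)λ + (6) with roots -3 and -2.
Eigenvectors give P = [[-2, -3], [1, 2]] with P⁻¹ = [[-2, -3], [1, 2]], and A = P·diag(-3, -2)·P⁻¹.
Then A^6 = P·diag(729, 64)·P⁻¹ = [[-1458, -192], [729, 128]] · [[-2, -3], [1, 2]] = [[2724, 3990], [-1330, -1931]].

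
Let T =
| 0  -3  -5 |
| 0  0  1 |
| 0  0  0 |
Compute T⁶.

T is strictly triangular, hence nilpotent: T³ = 0, so T⁶ = 0.

[[0, 0, 0], [0, 0, 0], [0, 0, 0]]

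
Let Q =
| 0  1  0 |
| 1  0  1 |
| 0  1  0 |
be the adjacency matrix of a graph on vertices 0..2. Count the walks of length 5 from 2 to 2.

0

The number of length-5 walks from vertex 2 to vertex 2 is entry (2,2) of Q^5, where Q is the adjacency matrix.
Q^2 = [[1, 0, 1], [0, 2, 0], [1, 0, 1]]
Q^3 = [[0, 2, 0], [2, 0, 2], [0, 2, 0]]
Q^4 = [[2, 0, 2], [0, 4, 0], [2, 0, 2]]
Q^5 = [[0, 4, 0], [4, 0, 4], [0, 4, 0]]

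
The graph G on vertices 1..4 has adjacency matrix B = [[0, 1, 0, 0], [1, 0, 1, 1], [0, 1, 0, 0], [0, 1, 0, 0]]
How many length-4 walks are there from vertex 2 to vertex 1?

The number of length-4 walks from vertex 2 to vertex 1 is entry (2,1) of B⁴, where B is the adjacency matrix.
B² = [[1, 0, 1, 1], [0, 3, 0, 0], [1, 0, 1, 1], [1, 0, 1, 1]]
B³ = [[0, 3, 0, 0], [3, 0, 3, 3], [0, 3, 0, 0], [0, 3, 0, 0]]
B⁴ = [[3, 0, 3, 3], [0, 9, 0, 0], [3, 0, 3, 3], [3, 0, 3, 3]]

0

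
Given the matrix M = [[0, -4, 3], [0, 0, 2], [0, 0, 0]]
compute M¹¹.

[[0, 0, 0], [0, 0, 0], [0, 0, 0]]

M is strictly triangular, hence nilpotent: M³ = 0, so M¹¹ = 0.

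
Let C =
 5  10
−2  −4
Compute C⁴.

C² = C (a projection; rank 1, trace 1), so C⁴ = C.

[[5, 10], [−2, −4]]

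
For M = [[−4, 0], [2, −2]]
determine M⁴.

M² = [[16, 0], [−12, 4]]
M³ = [[−64, 0], [56, −8]]
M⁴ = [[256, 0], [−240, 16]]

[[256, 0], [−240, 16]]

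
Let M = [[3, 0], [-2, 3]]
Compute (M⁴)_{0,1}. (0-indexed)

0

M² = [[9, 0], [-12, 9]]
M³ = [[27, 0], [-54, 27]]
M⁴ = [[81, 0], [-216, 81]]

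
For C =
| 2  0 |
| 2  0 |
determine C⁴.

C² = [[4, 0], [4, 0]]
C³ = [[8, 0], [8, 0]]
C⁴ = [[16, 0], [16, 0]]

[[16, 0], [16, 0]]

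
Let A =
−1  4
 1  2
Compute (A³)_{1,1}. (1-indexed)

−1

A² = [[5, 4], [1, 8]]
A³ = [[−1, 28], [7, 20]]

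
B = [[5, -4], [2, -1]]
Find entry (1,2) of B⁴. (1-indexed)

tr B = 4 and det B = 3, so the characteristic polynomial is λ² − (4)λ + (3) with roots 1 and 3.
Eigenvectors give P = [[-1, 2], [-1, 1]] with P⁻¹ = [[1, -2], [1, -1]], and B = P·diag(1, 3)·P⁻¹.
Then B⁴ = P·diag(1, 81)·P⁻¹ = [[-1, 162], [-1, 81]] · [[1, -2], [1, -1]] = [[161, -160], [80, -79]].

-160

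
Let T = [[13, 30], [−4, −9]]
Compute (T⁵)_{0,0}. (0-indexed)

tr T = 4 and det T = 3, so the characteristic polynomial is λ² − (4)λ + (3) with roots 1 and 3.
Eigenvectors give P = [[5, −3], [−2, 1]] with P⁻¹ = [[−1, −3], [−2, −5]], and T = P·diag(1, 3)·P⁻¹.
Then T⁵ = P·diag(1, 243)·P⁻¹ = [[5, −729], [−2, 243]] · [[−1, −3], [−2, −5]] = [[1453, 3630], [−484, −1209]].

1453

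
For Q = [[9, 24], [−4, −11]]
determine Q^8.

tr Q = −2 and det Q = −3, so the characteristic polynomial is λ² − (−2)λ + (−3) with roots 1 and −3.
Eigenvectors give P = [[3, 2], [−1, −1]] with P⁻¹ = [[1, 2], [−1, −3]], and Q = P·diag(1, −3)·P⁻¹.
Then Q^8 = P·diag(1, 6561)·P⁻¹ = [[3, 13122], [−1, −6561]] · [[1, 2], [−1, −3]] = [[−13119, −39360], [6560, 19681]].

[[−13119, −39360], [6560, 19681]]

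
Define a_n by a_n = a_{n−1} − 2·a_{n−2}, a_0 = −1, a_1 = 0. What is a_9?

With companion matrix B = [[1, −2], [1, 0]], [a_n, a_{n−1}]ᵀ = B·[a_{n−1}, a_{n−2}]ᵀ, so [a_9, a_8]ᵀ = B^8·[a_1, a_0]ᵀ.
B^8 = [[−17, 6], [−3, −14]], giving [a_9, a_8]ᵀ = [[−6], [14]].

−6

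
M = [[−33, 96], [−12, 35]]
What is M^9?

tr M = 2 and det M = −3, so the characteristic polynomial is λ² − (2)λ + (−3) with roots −1 and 3.
Eigenvectors give P = [[3, −8], [1, −3]] with P⁻¹ = [[3, −8], [1, −3]], and M = P·diag(−1, 3)·P⁻¹.
Then M^9 = P·diag(−1, 19683)·P⁻¹ = [[−3, −157464], [−1, −59049]] · [[3, −8], [1, −3]] = [[−157473, 472416], [−59052, 177155]].

[[−157473, 472416], [−59052, 177155]]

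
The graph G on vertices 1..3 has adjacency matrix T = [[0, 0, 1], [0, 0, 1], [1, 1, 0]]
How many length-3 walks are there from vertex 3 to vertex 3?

0

The number of length-3 walks from vertex 3 to vertex 3 is entry (3,3) of T³, where T is the adjacency matrix.
T² = [[1, 1, 0], [1, 1, 0], [0, 0, 2]]
T³ = [[0, 0, 2], [0, 0, 2], [2, 2, 0]]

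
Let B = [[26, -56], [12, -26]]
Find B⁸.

[[256, 0], [0, 256]]

tr B = 0 and det B = -4, so the characteristic polynomial is λ² − (0)λ + (-4) with roots -2 and 2.
Eigenvectors give P = [[2, 7], [1, 3]] with P⁻¹ = [[-3, 7], [1, -2]], and B = P·diag(-2, 2)·P⁻¹.
Then B⁸ = P·diag(256, 256)·P⁻¹ = [[512, 1792], [256, 768]] · [[-3, 7], [1, -2]] = [[256, 0], [0, 256]].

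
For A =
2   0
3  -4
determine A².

[[4, 0], [-6, 16]]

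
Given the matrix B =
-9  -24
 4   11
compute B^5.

[[-489, -1464], [244, 731]]

tr B = 2 and det B = -3, so the characteristic polynomial is λ² − (2)λ + (-3) with roots -1 and 3.
Eigenvectors give P = [[-3, -2], [1, 1]] with P⁻¹ = [[-1, -2], [1, 3]], and B = P·diag(-1, 3)·P⁻¹.
Then B^5 = P·diag(-1, 243)·P⁻¹ = [[3, -486], [-1, 243]] · [[-1, -2], [1, 3]] = [[-489, -1464], [244, 731]].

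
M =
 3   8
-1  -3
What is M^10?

[[1, 0], [0, 1]]

M² = I (check: tr M = 0 and det M = -1), so M^10 = I since 10 is even.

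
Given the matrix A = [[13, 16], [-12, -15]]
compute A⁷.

tr A = -2 and det A = -3, so the characteristic polynomial is λ² − (-2)λ + (-3) with roots -3 and 1.
Eigenvectors give P = [[1, 4], [-1, -3]] with P⁻¹ = [[-3, -4], [1, 1]], and A = P·diag(-3, 1)·P⁻¹.
Then A⁷ = P·diag(-2187, 1)·P⁻¹ = [[-2187, 4], [2187, -3]] · [[-3, -4], [1, 1]] = [[6565, 8752], [-6564, -8751]].

[[6565, 8752], [-6564, -8751]]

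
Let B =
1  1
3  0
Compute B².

[[4, 1], [3, 3]]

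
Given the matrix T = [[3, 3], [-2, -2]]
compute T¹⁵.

[[3, 3], [-2, -2]]

T² = T (a projection; rank 1, trace 1), so T¹⁵ = T.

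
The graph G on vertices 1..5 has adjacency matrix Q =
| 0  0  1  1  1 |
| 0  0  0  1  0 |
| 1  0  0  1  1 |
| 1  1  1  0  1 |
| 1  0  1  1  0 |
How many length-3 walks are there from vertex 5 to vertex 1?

7

The number of length-3 walks from vertex 5 to vertex 1 is entry (5,1) of Q³, where Q is the adjacency matrix.
Q² = [[3, 1, 2, 2, 2], [1, 1, 1, 0, 1], [2, 1, 3, 2, 2], [2, 0, 2, 4, 2], [2, 1, 2, 2, 3]]
Q³ = [[6, 2, 7, 8, 7], [2, 0, 2, 4, 2], [7, 2, 6, 8, 7], [8, 4, 8, 6, 8], [7, 2, 7, 8, 6]]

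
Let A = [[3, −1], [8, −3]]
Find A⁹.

[[3, −1], [8, −3]]

A² = I (check: tr A = 0 and det A = −1), so A⁹ = A since 9 is odd.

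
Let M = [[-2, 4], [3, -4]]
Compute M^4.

M^2 = [[16, -24], [-18, 28]]
M^3 = [[-104, 160], [120, -184]]
M^4 = [[688, -1056], [-792, 1216]]

[[688, -1056], [-792, 1216]]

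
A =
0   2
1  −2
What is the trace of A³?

−20

A² = [[2, −4], [−2, 6]]
A³ = [[−4, 12], [6, −16]]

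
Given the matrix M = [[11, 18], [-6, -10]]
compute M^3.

tr M = 1 and det M = -2, so the characteristic polynomial is λ² − (1)λ + (-2) with roots 2 and -1.
Eigenvectors give P = [[-2, -3], [1, 2]] with P⁻¹ = [[-2, -3], [1, 2]], and M = P·diag(2, -1)·P⁻¹.
Then M^3 = P·diag(8, -1)·P⁻¹ = [[-16, 3], [8, -2]] · [[-2, -3], [1, 2]] = [[35, 54], [-18, -28]].

[[35, 54], [-18, -28]]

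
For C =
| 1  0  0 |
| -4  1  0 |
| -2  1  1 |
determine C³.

C = I + N where N = [[0, 0, 0], [-4, 0, 0], [-2, 1, 0]] is strictly lower-triangular, so N³ = 0.
(I + N)³ = I + 3·N + 3·N² = [[1, 0, 0], [-12, 1, 0], [-18, 3, 1]].

[[1, 0, 0], [-12, 1, 0], [-18, 3, 1]]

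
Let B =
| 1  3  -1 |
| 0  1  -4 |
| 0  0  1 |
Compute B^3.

B = I + N where N = [[0, 3, -1], [0, 0, -4], [0, 0, 0]] is strictly upper-triangular, so N^3 = 0.
(I + N)^3 = I + 3·N + 3·N^2 = [[1, 9, -39], [0, 1, -12], [0, 0, 1]].

[[1, 9, -39], [0, 1, -12], [0, 0, 1]]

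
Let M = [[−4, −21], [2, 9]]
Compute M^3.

tr M = 5 and det M = 6, so the characteristic polynomial is λ² − (5)λ + (6) with roots 3 and 2.
Eigenvectors give P = [[−3, 7], [1, −2]] with P⁻¹ = [[2, 7], [1, 3]], and M = P·diag(3, 2)·P⁻¹.
Then M^3 = P·diag(27, 8)·P⁻¹ = [[−81, 56], [27, −16]] · [[2, 7], [1, 3]] = [[−106, −399], [38, 141]].

[[−106, −399], [38, 141]]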